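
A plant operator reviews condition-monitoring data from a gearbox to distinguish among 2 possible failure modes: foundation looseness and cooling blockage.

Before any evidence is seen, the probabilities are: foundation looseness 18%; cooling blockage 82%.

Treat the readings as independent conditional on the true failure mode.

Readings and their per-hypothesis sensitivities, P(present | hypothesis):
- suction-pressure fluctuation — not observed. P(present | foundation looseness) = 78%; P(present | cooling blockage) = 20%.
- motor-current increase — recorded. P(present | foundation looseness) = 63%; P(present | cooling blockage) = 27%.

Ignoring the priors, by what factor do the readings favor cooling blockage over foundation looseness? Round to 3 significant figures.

1.56

The Bayes factor is the ratio of the joint likelihoods of the reading pattern under the two hypotheses (using 1 − P(present | H) for each absent reading).
  cooling blockage: (1 − 0.20) × 0.27 = 0.216
  foundation looseness: (1 − 0.78) × 0.63 = 0.1386
Bayes factor = 0.216 / 0.1386 ≈ 1.56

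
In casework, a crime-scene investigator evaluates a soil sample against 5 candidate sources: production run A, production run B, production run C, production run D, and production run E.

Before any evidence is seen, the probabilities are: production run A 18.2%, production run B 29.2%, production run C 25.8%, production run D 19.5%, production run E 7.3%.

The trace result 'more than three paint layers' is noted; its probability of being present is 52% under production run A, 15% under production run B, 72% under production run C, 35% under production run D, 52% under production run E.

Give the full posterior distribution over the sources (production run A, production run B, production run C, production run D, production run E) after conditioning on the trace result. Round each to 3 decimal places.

By Bayes' rule, the unnormalized weight for each hypothesis is prior × likelihood:
  production run A: 0.182 × 0.52 = 0.09464
  production run B: 0.292 × 0.15 = 0.0438
  production run C: 0.258 × 0.72 = 0.18576
  production run D: 0.195 × 0.35 = 0.06825
  production run E: 0.073 × 0.52 = 0.03796
Normalizing constant Z = 0.09464 + 0.0438 + 0.18576 + 0.06825 + 0.03796 = 0.43041.
P(production run A | evidence) = 0.09464 / 0.43041 ≈ 0.220
P(production run B | evidence) = 0.0438 / 0.43041 ≈ 0.102
P(production run C | evidence) = 0.18576 / 0.43041 ≈ 0.432
P(production run D | evidence) = 0.06825 / 0.43041 ≈ 0.159
P(production run E | evidence) = 0.03796 / 0.43041 ≈ 0.088

0.220, 0.102, 0.432, 0.159, 0.088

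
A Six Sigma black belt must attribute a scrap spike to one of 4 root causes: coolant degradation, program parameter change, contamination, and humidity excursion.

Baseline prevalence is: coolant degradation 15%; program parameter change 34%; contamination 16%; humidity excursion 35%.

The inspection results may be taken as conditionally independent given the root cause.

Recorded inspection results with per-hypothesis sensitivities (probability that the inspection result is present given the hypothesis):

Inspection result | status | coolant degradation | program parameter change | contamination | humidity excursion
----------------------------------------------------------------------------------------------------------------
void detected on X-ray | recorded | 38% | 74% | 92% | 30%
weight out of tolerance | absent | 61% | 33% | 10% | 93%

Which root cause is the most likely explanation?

Multiply each prior by the joint likelihood of the inspection result pattern (using 1 − P(present | H) for each absent inspection result):
  coolant degradation: 0.15 × 0.38 × (1 − 0.61) = 0.02223
  program parameter change: 0.34 × 0.74 × (1 − 0.33) = 0.16857
  contamination: 0.16 × 0.92 × (1 − 0.10) = 0.13248
  humidity excursion: 0.35 × 0.30 × (1 − 0.93) = 0.00735
Marginal likelihood of the evidence = 0.33063.
P(coolant degradation | evidence) ≈ 0.02223 / 0.33063 ≈ 0.067
P(program parameter change | evidence) ≈ 0.16857 / 0.33063 ≈ 0.510
P(contamination | evidence) ≈ 0.13248 / 0.33063 ≈ 0.401
P(humidity excursion | evidence) ≈ 0.00735 / 0.33063 ≈ 0.022
The largest is 0.510, so program parameter change is most probable.

program parameter change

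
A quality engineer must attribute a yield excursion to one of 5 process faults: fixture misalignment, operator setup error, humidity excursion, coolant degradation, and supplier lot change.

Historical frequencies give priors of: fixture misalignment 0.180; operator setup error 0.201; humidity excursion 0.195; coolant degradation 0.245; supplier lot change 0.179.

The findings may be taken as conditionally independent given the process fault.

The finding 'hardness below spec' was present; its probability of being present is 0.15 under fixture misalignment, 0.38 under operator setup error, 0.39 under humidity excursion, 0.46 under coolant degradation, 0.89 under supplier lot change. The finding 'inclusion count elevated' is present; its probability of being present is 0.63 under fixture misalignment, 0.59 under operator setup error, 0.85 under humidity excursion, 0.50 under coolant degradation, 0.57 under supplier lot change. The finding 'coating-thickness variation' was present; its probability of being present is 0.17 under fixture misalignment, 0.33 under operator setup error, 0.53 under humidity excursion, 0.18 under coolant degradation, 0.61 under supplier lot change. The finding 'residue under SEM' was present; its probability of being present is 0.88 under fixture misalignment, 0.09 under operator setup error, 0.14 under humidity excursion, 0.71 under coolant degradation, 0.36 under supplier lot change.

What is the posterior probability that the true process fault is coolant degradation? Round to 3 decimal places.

By Bayes' rule with conditional independence, the unnormalized weight for each hypothesis is prior × ∏ likelihoods:
  fixture misalignment: 0.180 × 0.15 × 0.63 × 0.17 × 0.88 = 0.0025447
  operator setup error: 0.201 × 0.38 × 0.59 × 0.33 × 0.09 = 0.0013384
  humidity excursion: 0.195 × 0.39 × 0.85 × 0.53 × 0.14 = 0.0047965
  coolant degradation: 0.245 × 0.46 × 0.50 × 0.18 × 0.71 = 0.0072015
  supplier lot change: 0.179 × 0.89 × 0.57 × 0.61 × 0.36 = 0.019941
Normalizing constant Z = 0.0025447 + 0.0013384 + 0.0047965 + 0.0072015 + 0.019941 = 0.035822.
P(coolant degradation | evidence) = 0.0072015 / 0.035822 ≈ 0.201.

0.201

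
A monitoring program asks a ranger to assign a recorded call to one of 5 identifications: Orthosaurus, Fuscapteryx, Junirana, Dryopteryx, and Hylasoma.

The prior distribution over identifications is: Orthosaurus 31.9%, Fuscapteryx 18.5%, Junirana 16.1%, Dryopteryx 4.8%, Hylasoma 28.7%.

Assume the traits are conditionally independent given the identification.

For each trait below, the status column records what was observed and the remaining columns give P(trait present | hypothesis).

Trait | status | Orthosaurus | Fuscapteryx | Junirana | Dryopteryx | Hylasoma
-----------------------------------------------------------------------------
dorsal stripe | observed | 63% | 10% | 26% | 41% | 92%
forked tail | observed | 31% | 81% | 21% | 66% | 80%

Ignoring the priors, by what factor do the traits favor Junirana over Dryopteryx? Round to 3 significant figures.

0.202

Take the product of per-trait likelihoods under each hypothesis, then divide.
  Junirana: 0.26 × 0.21 = 0.0546
  Dryopteryx: 0.41 × 0.66 = 0.2706
Bayes factor = 0.0546 / 0.2706 ≈ 0.202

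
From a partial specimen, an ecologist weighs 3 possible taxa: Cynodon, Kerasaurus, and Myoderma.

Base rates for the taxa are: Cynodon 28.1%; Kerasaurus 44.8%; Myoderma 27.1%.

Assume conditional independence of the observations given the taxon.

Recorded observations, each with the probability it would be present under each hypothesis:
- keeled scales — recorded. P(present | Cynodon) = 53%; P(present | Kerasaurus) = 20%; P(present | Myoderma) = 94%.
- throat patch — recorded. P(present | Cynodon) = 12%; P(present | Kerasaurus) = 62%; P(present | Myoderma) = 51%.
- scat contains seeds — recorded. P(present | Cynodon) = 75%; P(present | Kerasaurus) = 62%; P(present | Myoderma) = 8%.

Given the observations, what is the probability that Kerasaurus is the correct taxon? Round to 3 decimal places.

By Bayes' rule with conditional independence, the unnormalized weight for each hypothesis is prior × ∏ likelihoods:
  Cynodon: 0.281 × 0.53 × 0.12 × 0.75 = 0.013404
  Kerasaurus: 0.448 × 0.20 × 0.62 × 0.62 = 0.034442
  Myoderma: 0.271 × 0.94 × 0.51 × 0.08 = 0.010393
Marginal likelihood of the evidence = 0.058239.
P(Kerasaurus | evidence) = 0.034442 / 0.058239 ≈ 0.591.

0.591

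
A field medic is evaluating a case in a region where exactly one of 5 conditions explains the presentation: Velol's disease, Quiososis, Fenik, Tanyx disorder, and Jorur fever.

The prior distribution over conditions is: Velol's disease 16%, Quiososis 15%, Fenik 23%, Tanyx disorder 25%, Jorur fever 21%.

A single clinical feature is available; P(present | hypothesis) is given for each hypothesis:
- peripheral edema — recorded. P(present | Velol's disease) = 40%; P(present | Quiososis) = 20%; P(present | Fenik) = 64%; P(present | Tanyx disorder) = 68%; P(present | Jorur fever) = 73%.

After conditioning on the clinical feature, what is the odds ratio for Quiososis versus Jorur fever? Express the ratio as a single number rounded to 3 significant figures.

Unnormalized posterior weight (prior times the clinical feature likelihood) for each of the two hypotheses:
  Quiososis: 0.15 × 0.20 = 0.03
  Jorur fever: 0.21 × 0.73 = 0.1533
Posterior odds = 0.03 / 0.1533 ≈ 0.196.

0.196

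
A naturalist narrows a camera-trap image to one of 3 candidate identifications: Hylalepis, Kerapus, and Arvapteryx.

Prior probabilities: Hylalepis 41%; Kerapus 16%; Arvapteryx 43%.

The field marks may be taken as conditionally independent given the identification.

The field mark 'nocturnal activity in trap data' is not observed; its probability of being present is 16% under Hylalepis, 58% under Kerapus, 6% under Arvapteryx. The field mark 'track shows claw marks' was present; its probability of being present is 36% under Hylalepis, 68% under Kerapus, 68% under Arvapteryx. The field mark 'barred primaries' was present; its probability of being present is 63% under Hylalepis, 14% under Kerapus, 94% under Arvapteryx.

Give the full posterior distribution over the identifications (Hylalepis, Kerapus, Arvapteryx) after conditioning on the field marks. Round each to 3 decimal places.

0.228, 0.019, 0.754

By Bayes' rule with conditional independence, the unnormalized weight for each hypothesis is prior × ∏ likelihoods (using 1 − P(present | H) for each absent field mark):
  Hylalepis: 0.41 × (1 − 0.16) × 0.36 × 0.63 = 0.07811
  Kerapus: 0.16 × (1 − 0.58) × 0.68 × 0.14 = 0.0063974
  Arvapteryx: 0.43 × (1 − 0.06) × 0.68 × 0.94 = 0.25836
Marginal likelihood of the evidence = 0.34287.
P(Hylalepis | evidence) = 0.07811 / 0.34287 ≈ 0.228
P(Kerapus | evidence) = 0.0063974 / 0.34287 ≈ 0.019
P(Arvapteryx | evidence) = 0.25836 / 0.34287 ≈ 0.754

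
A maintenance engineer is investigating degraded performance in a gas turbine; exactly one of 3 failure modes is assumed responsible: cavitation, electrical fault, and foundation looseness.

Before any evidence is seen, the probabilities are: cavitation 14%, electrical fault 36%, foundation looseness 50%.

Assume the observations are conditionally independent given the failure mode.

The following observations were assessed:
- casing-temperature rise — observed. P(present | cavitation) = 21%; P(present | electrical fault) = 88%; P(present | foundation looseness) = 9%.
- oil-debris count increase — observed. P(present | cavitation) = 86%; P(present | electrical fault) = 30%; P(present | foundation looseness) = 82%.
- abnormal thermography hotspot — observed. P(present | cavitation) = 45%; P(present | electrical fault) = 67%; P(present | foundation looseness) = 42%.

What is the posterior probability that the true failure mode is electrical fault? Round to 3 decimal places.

Multiply each prior by the joint likelihood of the evidence pattern:
  cavitation: 0.14 × 0.21 × 0.86 × 0.45 = 0.011378
  electrical fault: 0.36 × 0.88 × 0.30 × 0.67 = 0.063677
  foundation looseness: 0.50 × 0.09 × 0.82 × 0.42 = 0.015498
The unnormalized weights sum to 0.090553.
P(electrical fault | evidence) = 0.063677 / 0.090553 ≈ 0.703.

0.703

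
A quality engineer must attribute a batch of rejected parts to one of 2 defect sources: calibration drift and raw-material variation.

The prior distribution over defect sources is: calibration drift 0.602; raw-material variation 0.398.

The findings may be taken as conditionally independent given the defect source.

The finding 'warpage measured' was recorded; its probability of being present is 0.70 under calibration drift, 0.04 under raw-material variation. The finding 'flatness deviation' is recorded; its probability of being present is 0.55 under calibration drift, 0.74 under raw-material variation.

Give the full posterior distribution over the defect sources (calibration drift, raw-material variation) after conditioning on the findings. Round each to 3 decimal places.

0.952, 0.048

By Bayes' rule with conditional independence, the unnormalized weight for each hypothesis is prior × ∏ likelihoods:
  calibration drift: 0.602 × 0.70 × 0.55 = 0.23177
  raw-material variation: 0.398 × 0.04 × 0.74 = 0.011781
Marginal likelihood of the evidence = 0.24355.
P(calibration drift | evidence) = 0.23177 / 0.24355 ≈ 0.952
P(raw-material variation | evidence) = 0.011781 / 0.24355 ≈ 0.048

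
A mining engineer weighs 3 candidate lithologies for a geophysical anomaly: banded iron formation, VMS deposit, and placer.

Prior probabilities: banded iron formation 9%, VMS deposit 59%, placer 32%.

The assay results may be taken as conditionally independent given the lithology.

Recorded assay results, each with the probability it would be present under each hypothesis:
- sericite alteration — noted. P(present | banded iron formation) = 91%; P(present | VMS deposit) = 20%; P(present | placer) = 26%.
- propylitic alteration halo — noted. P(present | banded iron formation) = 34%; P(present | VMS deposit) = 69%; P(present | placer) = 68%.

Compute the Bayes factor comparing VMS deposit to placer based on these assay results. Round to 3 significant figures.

0.781

Joint likelihood of the assay result pattern under each hypothesis:
  VMS deposit: 0.20 × 0.69 = 0.138
  placer: 0.26 × 0.68 = 0.1768
Bayes factor = 0.138 / 0.1768 ≈ 0.781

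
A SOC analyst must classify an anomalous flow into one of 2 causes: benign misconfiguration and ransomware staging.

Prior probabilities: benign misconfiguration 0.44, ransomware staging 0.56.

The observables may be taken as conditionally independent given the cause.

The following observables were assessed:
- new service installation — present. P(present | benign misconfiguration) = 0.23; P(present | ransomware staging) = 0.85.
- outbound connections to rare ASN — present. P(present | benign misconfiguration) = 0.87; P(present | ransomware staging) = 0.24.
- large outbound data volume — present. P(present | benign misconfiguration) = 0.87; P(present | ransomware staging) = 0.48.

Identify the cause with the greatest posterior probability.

By Bayes' rule with conditional independence, the unnormalized weight for each hypothesis is prior × ∏ likelihoods:
  benign misconfiguration: 0.44 × 0.23 × 0.87 × 0.87 = 0.076598
  ransomware staging: 0.56 × 0.85 × 0.24 × 0.48 = 0.054835
Normalizing constant Z = 0.076598 + 0.054835 = 0.13143.
P(benign misconfiguration | evidence) ≈ 0.076598 / 0.13143 ≈ 0.583
P(ransomware staging | evidence) ≈ 0.054835 / 0.13143 ≈ 0.417
The largest is 0.583, so benign misconfiguration is most probable.

benign misconfiguration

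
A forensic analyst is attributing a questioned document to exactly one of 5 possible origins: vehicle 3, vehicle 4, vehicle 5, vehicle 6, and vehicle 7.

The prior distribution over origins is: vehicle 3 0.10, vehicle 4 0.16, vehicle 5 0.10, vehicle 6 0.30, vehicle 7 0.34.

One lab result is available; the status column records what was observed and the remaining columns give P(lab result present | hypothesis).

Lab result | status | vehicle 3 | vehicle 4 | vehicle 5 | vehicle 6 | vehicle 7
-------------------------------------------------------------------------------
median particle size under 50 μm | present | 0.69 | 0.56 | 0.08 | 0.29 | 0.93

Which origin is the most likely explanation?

vehicle 7

By Bayes' rule, the unnormalized weight for each hypothesis is prior × likelihood:
  vehicle 3: 0.10 × 0.69 = 0.069
  vehicle 4: 0.16 × 0.56 = 0.0896
  vehicle 5: 0.10 × 0.08 = 0.008
  vehicle 6: 0.30 × 0.29 = 0.087
  vehicle 7: 0.34 × 0.93 = 0.3162
Normalizing constant Z = 0.069 + 0.0896 + 0.008 + 0.087 + 0.3162 = 0.5698.
P(vehicle 3 | evidence) ≈ 0.069 / 0.5698 ≈ 0.121
P(vehicle 4 | evidence) ≈ 0.0896 / 0.5698 ≈ 0.157
P(vehicle 5 | evidence) ≈ 0.008 / 0.5698 ≈ 0.014
P(vehicle 6 | evidence) ≈ 0.087 / 0.5698 ≈ 0.153
P(vehicle 7 | evidence) ≈ 0.3162 / 0.5698 ≈ 0.555
The largest is 0.555, so vehicle 7 is most probable.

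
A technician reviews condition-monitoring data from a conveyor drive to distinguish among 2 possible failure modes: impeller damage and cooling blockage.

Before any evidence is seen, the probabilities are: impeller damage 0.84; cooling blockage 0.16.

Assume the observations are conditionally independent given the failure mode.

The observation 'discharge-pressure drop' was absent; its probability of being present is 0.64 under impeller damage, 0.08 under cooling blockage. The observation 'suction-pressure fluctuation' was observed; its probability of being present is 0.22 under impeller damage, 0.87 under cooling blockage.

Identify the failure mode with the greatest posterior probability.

By Bayes' rule with conditional independence, the unnormalized weight for each hypothesis is prior × ∏ likelihoods (using 1 − P(present | H) for each absent observation):
  impeller damage: 0.84 × (1 − 0.64) × 0.22 = 0.066528
  cooling blockage: 0.16 × (1 − 0.08) × 0.87 = 0.12806
Marginal likelihood of the evidence = 0.19459.
P(impeller damage | evidence) ≈ 0.066528 / 0.19459 ≈ 0.342
P(cooling blockage | evidence) ≈ 0.12806 / 0.19459 ≈ 0.658
The largest is 0.658, so cooling blockage is most probable.

cooling blockage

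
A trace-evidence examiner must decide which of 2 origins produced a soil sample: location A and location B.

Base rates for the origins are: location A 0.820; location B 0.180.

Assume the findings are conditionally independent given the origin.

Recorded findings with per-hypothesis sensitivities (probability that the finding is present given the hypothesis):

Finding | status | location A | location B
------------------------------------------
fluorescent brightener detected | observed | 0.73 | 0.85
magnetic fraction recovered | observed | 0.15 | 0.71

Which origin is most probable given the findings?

location B

For each hypothesis, the unnormalized posterior weight is prior × product of the finding likelihoods:
  location A: 0.820 × 0.73 × 0.15 = 0.08979
  location B: 0.180 × 0.85 × 0.71 = 0.10863
Marginal likelihood of the evidence = 0.19842.
P(location A | evidence) ≈ 0.08979 / 0.19842 ≈ 0.453
P(location B | evidence) ≈ 0.10863 / 0.19842 ≈ 0.547
The largest is 0.547, so location B is most probable.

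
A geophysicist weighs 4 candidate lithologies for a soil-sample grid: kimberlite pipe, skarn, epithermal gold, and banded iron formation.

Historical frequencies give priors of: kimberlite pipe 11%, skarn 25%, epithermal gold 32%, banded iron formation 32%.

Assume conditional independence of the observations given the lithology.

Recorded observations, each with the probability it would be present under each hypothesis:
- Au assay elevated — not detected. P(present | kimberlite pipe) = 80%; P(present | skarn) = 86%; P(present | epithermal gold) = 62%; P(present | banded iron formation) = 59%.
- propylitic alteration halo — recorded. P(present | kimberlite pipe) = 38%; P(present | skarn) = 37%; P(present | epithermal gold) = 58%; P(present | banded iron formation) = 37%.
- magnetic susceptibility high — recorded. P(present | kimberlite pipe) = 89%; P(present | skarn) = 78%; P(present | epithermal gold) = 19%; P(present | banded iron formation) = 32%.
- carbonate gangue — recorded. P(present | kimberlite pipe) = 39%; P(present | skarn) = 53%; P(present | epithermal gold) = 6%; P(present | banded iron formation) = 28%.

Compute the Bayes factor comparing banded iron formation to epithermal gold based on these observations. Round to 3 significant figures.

5.41

Joint likelihood of the evidence pattern under each hypothesis (using 1 − P(present | H) for each absent observation):
  banded iron formation: (1 − 0.59) × 0.37 × 0.32 × 0.28 = 0.013592
  epithermal gold: (1 − 0.62) × 0.58 × 0.19 × 0.06 = 0.0025126
Bayes factor = 0.013592 / 0.0025126 ≈ 5.41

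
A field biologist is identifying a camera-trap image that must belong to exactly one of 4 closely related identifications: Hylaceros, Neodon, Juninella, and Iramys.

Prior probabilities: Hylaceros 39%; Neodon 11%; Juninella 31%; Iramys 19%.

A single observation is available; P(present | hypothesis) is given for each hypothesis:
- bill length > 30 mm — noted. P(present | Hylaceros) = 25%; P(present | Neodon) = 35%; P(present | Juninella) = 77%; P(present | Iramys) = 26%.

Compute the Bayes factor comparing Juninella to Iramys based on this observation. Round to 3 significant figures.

Likelihood of this observation under each hypothesis:
  Juninella: 0.77
  Iramys: 0.26
Bayes factor = 0.77 / 0.26 ≈ 2.96

2.96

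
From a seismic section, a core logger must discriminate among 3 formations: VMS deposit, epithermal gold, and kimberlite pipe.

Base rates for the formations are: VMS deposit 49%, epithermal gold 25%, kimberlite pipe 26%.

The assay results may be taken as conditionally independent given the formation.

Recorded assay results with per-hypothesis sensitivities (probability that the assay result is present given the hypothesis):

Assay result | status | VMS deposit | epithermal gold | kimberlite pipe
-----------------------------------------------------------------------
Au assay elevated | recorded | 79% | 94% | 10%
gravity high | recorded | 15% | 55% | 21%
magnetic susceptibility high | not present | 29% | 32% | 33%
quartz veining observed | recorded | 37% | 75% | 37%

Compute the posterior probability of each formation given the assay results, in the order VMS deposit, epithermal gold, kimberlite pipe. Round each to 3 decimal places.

Multiply each prior by the joint likelihood of the assay result pattern (using 1 − P(present | H) for each absent assay result):
  VMS deposit: 0.49 × 0.79 × 0.15 × (1 − 0.29) × 0.37 = 0.015254
  epithermal gold: 0.25 × 0.94 × 0.55 × (1 − 0.32) × 0.75 = 0.065917
  kimberlite pipe: 0.26 × 0.10 × 0.21 × (1 − 0.33) × 0.37 = 0.0013535
Normalizing constant Z = 0.015254 + 0.065917 + 0.0013535 = 0.082525.
P(VMS deposit | evidence) = 0.015254 / 0.082525 ≈ 0.185
P(epithermal gold | evidence) = 0.065917 / 0.082525 ≈ 0.799
P(kimberlite pipe | evidence) = 0.0013535 / 0.082525 ≈ 0.016

0.185, 0.799, 0.016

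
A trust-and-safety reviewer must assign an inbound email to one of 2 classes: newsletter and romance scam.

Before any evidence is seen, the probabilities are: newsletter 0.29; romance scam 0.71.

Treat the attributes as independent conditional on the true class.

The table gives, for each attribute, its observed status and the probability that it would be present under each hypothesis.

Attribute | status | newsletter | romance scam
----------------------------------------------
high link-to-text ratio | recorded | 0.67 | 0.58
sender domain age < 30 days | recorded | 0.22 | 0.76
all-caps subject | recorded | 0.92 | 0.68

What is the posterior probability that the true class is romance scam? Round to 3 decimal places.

0.844

By Bayes' rule with conditional independence, the unnormalized weight for each hypothesis is prior × ∏ likelihoods:
  newsletter: 0.29 × 0.67 × 0.22 × 0.92 = 0.039326
  romance scam: 0.71 × 0.58 × 0.76 × 0.68 = 0.21282
Marginal likelihood of the evidence = 0.25214.
P(romance scam | evidence) = 0.21282 / 0.25214 ≈ 0.844.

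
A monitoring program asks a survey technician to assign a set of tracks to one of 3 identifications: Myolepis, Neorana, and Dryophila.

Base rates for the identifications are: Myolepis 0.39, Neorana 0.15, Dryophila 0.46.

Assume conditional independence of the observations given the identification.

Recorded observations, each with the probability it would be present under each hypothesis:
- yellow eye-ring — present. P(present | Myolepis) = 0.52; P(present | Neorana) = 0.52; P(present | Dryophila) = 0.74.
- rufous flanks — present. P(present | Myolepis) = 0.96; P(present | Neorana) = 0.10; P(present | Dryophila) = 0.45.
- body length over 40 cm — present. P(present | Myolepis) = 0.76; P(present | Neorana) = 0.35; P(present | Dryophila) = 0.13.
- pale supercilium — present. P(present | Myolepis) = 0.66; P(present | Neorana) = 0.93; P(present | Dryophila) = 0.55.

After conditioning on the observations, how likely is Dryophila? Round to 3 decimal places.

For each hypothesis, the unnormalized posterior weight is prior × product of the observation likelihoods:
  Myolepis: 0.39 × 0.52 × 0.96 × 0.76 × 0.66 = 0.097656
  Neorana: 0.15 × 0.52 × 0.10 × 0.35 × 0.93 = 0.0025389
  Dryophila: 0.46 × 0.74 × 0.45 × 0.13 × 0.55 = 0.010952
Normalizing constant Z = 0.097656 + 0.0025389 + 0.010952 = 0.11115.
P(Dryophila | evidence) = 0.010952 / 0.11115 ≈ 0.099.

0.099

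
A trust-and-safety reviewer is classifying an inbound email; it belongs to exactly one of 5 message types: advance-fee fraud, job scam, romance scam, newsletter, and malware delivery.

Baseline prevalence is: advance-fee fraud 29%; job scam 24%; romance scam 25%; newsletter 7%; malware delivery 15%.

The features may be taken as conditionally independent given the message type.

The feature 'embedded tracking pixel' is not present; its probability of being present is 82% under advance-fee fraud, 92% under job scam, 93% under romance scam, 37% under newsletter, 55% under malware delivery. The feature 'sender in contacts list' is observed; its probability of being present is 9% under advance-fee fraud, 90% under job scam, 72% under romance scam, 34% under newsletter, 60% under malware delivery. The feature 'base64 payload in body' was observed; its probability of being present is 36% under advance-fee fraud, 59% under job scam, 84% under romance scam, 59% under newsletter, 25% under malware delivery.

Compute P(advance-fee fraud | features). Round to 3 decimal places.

0.041

For each hypothesis, the unnormalized posterior weight is prior × product of the feature likelihoods (using 1 − P(present | H) for each absent feature):
  advance-fee fraud: 0.29 × (1 − 0.82) × 0.09 × 0.36 = 0.0016913
  job scam: 0.24 × (1 − 0.92) × 0.90 × 0.59 = 0.010195
  romance scam: 0.25 × (1 − 0.93) × 0.72 × 0.84 = 0.010584
  newsletter: 0.07 × (1 − 0.37) × 0.34 × 0.59 = 0.0088465
  malware delivery: 0.15 × (1 − 0.55) × 0.60 × 0.25 = 0.010125
Normalizing constant Z = 0.0016913 + 0.010195 + 0.010584 + 0.0088465 + 0.010125 = 0.041442.
P(advance-fee fraud | evidence) = 0.0016913 / 0.041442 ≈ 0.041.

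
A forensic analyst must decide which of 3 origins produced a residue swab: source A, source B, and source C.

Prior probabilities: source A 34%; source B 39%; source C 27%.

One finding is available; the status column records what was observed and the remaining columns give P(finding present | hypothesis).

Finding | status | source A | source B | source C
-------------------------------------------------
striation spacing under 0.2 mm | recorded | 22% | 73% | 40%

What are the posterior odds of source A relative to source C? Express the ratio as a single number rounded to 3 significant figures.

0.693

Unnormalized posterior weight (prior times the finding likelihood) for each of the two hypotheses:
  source A: 0.34 × 0.22 = 0.0748
  source C: 0.27 × 0.40 = 0.108
Posterior odds = 0.0748 / 0.108 ≈ 0.693.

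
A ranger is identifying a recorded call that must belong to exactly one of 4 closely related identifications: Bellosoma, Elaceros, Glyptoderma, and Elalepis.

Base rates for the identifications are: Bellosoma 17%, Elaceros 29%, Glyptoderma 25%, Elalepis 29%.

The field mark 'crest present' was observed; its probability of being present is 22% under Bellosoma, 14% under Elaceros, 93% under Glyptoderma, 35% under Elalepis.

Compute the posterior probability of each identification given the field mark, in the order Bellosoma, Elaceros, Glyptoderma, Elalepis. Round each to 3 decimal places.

For each hypothesis, the unnormalized posterior weight is prior × likelihood:
  Bellosoma: 0.17 × 0.22 = 0.0374
  Elaceros: 0.29 × 0.14 = 0.0406
  Glyptoderma: 0.25 × 0.93 = 0.2325
  Elalepis: 0.29 × 0.35 = 0.1015
Normalizing constant Z = 0.0374 + 0.0406 + 0.2325 + 0.1015 = 0.412.
P(Bellosoma | evidence) = 0.0374 / 0.412 ≈ 0.091
P(Elaceros | evidence) = 0.0406 / 0.412 ≈ 0.099
P(Glyptoderma | evidence) = 0.2325 / 0.412 ≈ 0.564
P(Elalepis | evidence) = 0.1015 / 0.412 ≈ 0.246

0.091, 0.099, 0.564, 0.246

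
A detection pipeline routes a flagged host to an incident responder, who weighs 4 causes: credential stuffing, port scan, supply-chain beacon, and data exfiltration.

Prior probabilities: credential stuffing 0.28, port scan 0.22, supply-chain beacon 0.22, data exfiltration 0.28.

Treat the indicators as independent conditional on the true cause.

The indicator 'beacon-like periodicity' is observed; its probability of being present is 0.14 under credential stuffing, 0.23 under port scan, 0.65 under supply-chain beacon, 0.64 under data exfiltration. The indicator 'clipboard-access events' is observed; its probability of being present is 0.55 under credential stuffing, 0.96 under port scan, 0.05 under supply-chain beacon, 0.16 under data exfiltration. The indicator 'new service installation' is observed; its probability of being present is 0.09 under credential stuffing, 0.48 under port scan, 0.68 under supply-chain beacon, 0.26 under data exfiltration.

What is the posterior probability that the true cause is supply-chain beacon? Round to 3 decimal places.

0.129

By Bayes' rule with conditional independence, the unnormalized weight for each hypothesis is prior × ∏ likelihoods:
  credential stuffing: 0.28 × 0.14 × 0.55 × 0.09 = 0.0019404
  port scan: 0.22 × 0.23 × 0.96 × 0.48 = 0.023316
  supply-chain beacon: 0.22 × 0.65 × 0.05 × 0.68 = 0.004862
  data exfiltration: 0.28 × 0.64 × 0.16 × 0.26 = 0.0074547
Normalizing constant Z = 0.0019404 + 0.023316 + 0.004862 + 0.0074547 = 0.037574.
P(supply-chain beacon | evidence) = 0.004862 / 0.037574 ≈ 0.129.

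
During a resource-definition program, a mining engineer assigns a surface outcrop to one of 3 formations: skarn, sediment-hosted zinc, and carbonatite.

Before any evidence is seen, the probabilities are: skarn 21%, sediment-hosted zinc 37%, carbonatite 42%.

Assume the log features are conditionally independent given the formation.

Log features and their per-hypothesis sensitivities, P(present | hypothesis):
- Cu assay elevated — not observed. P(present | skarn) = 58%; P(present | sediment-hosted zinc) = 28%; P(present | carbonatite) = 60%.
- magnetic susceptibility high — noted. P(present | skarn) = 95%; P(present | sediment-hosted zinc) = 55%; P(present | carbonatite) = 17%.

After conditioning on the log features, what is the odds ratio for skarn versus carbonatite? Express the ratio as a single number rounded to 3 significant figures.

2.93

The normalizing constant cancels in an odds ratio, so compute prior × likelihood for the two hypotheses only (using 1 − P(present | H) for each absent log feature):
  skarn: 0.21 × (1 − 0.58) × 0.95 = 0.08379
  carbonatite: 0.42 × (1 − 0.60) × 0.17 = 0.02856
Posterior odds = 0.08379 / 0.02856 ≈ 2.93.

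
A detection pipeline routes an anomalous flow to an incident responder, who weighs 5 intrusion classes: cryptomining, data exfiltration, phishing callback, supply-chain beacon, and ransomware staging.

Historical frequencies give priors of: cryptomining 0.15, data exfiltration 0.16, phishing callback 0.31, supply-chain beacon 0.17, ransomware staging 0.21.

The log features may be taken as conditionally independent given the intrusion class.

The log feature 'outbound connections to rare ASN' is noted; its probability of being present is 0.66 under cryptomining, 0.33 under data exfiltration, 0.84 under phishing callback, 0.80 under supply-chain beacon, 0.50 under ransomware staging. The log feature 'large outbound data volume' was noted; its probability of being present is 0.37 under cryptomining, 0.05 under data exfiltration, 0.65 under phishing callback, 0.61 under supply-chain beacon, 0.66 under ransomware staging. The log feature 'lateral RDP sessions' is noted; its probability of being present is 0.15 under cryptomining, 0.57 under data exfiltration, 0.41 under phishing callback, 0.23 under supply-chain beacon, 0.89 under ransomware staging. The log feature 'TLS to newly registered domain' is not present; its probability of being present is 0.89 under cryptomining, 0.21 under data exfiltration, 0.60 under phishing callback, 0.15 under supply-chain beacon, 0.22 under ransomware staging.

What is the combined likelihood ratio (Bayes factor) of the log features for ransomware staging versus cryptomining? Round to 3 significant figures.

56.9

The Bayes factor is the ratio of the joint likelihoods of the log feature pattern under the two hypotheses (using 1 − P(present | H) for each absent log feature).
  ransomware staging: 0.50 × 0.66 × 0.89 × (1 − 0.22) = 0.22909
  cryptomining: 0.66 × 0.37 × 0.15 × (1 − 0.89) = 0.0040293
Bayes factor = 0.22909 / 0.0040293 ≈ 56.9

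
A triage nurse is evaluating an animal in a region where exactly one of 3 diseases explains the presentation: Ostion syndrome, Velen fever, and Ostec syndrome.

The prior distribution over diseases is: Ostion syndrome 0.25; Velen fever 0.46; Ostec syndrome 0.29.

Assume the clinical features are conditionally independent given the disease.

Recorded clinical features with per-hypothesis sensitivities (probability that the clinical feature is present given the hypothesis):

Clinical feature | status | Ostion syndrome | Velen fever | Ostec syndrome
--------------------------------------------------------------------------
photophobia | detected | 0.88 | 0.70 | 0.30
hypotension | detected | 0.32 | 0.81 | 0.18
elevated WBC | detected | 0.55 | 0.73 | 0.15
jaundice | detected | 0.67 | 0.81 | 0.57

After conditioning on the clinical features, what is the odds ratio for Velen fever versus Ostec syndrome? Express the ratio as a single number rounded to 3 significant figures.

Unnormalized posterior weight (prior times the clinical feature likelihoods) for each of the two hypotheses:
  Velen fever: 0.46 × 0.70 × 0.81 × 0.73 × 0.81 = 0.15422
  Ostec syndrome: 0.29 × 0.30 × 0.18 × 0.15 × 0.57 = 0.0013389
Posterior odds = 0.15422 / 0.0013389 ≈ 115.

115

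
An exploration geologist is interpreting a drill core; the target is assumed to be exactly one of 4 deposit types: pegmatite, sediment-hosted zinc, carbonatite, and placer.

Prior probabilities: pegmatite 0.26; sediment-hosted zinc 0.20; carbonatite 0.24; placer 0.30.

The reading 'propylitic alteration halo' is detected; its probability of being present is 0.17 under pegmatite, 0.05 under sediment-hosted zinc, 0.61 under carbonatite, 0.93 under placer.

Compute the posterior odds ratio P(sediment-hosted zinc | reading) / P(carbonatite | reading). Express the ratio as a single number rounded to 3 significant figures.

0.0683

The normalizing constant cancels in an odds ratio, so compute prior × likelihood for the two hypotheses only:
  sediment-hosted zinc: 0.20 × 0.05 = 0.01
  carbonatite: 0.24 × 0.61 = 0.1464
Odds(sediment-hosted zinc : carbonatite) = 0.01 / 0.1464 ≈ 0.0683.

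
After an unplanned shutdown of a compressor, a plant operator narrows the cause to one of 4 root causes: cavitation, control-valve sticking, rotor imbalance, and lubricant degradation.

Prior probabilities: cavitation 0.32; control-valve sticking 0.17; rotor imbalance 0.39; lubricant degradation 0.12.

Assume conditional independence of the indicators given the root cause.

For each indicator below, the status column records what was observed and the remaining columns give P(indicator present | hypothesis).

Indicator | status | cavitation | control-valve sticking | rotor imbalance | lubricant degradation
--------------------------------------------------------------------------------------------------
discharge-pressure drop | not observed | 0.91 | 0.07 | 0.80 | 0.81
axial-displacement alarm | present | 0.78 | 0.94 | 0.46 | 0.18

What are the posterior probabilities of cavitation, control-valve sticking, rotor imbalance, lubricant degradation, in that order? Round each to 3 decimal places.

By Bayes' rule with conditional independence, the unnormalized weight for each hypothesis is prior × ∏ likelihoods (using 1 − P(present | H) for each absent indicator):
  cavitation: 0.32 × (1 − 0.91) × 0.78 = 0.022464
  control-valve sticking: 0.17 × (1 − 0.07) × 0.94 = 0.14861
  rotor imbalance: 0.39 × (1 − 0.80) × 0.46 = 0.03588
  lubricant degradation: 0.12 × (1 − 0.81) × 0.18 = 0.004104
Normalizing constant Z = 0.022464 + 0.14861 + 0.03588 + 0.004104 = 0.21106.
P(cavitation | evidence) = 0.022464 / 0.21106 ≈ 0.106
P(control-valve sticking | evidence) = 0.14861 / 0.21106 ≈ 0.704
P(rotor imbalance | evidence) = 0.03588 / 0.21106 ≈ 0.170
P(lubricant degradation | evidence) = 0.004104 / 0.21106 ≈ 0.019

0.106, 0.704, 0.170, 0.019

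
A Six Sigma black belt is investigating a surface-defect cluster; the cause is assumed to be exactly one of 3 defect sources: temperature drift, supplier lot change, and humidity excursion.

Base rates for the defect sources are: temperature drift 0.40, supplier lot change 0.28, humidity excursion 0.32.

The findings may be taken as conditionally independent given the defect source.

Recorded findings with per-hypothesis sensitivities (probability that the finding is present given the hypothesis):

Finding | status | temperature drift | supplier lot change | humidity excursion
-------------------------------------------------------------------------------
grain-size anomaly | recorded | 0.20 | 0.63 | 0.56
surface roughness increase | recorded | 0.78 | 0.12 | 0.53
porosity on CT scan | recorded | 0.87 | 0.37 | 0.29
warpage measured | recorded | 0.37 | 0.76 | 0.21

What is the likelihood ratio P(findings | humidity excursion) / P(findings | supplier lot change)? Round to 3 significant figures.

0.850

Joint likelihood of the evidence pattern under each hypothesis:
  humidity excursion: 0.56 × 0.53 × 0.29 × 0.21 = 0.018075
  supplier lot change: 0.63 × 0.12 × 0.37 × 0.76 = 0.021259
Bayes factor = 0.018075 / 0.021259 ≈ 0.850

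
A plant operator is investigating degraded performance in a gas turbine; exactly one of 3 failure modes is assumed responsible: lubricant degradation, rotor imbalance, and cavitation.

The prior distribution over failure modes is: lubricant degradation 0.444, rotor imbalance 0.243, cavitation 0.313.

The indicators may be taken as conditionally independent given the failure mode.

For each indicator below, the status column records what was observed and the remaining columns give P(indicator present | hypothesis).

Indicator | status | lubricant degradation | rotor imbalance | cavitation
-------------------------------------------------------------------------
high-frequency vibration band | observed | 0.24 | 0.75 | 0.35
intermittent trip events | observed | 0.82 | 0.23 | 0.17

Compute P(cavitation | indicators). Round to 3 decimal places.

0.126

By Bayes' rule with conditional independence, the unnormalized weight for each hypothesis is prior × ∏ likelihoods:
  lubricant degradation: 0.444 × 0.24 × 0.82 = 0.087379
  rotor imbalance: 0.243 × 0.75 × 0.23 = 0.041918
  cavitation: 0.313 × 0.35 × 0.17 = 0.018624
Marginal likelihood of the evidence = 0.14792.
P(cavitation | evidence) = 0.018624 / 0.14792 ≈ 0.126.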